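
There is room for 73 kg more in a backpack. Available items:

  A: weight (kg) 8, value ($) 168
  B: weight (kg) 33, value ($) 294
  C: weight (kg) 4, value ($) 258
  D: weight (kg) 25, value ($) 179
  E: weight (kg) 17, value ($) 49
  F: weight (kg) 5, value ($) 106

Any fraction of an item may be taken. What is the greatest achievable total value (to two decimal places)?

Order: C (258/4=64.50) > F (106/5=21.20) > A (168/8=21.00) > B (294/33=8.91) > D (179/25=7.16) > E (49/17=2.88)
Fill: take C (4 @ 258) → take F (5 @ 106) → take A (8 @ 168) → take B (33 @ 294) → take 23/25 of D → 164.68; 73/73 used.
Total value = 990.68

990.68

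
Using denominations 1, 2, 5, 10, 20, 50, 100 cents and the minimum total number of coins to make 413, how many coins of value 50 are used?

0

Greedy: take as many of the largest coin as possible, then repeat with the remainder.
413 − 4×100→13 − 1×10→3 − 1×2→1 − 1×1→0
Count of 50: 0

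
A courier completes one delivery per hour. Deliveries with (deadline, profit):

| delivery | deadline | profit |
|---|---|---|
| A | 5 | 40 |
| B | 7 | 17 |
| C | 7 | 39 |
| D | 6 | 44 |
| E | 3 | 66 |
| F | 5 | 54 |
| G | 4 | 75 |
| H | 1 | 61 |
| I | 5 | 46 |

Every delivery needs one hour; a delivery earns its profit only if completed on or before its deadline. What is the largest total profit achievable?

385

By profit: G(d4,75), E(d3,66), H(d1,61), F(d5,54), I(d5,46), D(d6,44), A(d5,40), C(d7,39), B(d7,17)
G→slot 4; E→slot 3; H→slot 1; F→slot 5; I→slot 2; D→slot 6; A skipped; C→slot 7; B skipped.
Profit = 61 + 46 + 66 + 75 + 54 + 44 + 39 = 385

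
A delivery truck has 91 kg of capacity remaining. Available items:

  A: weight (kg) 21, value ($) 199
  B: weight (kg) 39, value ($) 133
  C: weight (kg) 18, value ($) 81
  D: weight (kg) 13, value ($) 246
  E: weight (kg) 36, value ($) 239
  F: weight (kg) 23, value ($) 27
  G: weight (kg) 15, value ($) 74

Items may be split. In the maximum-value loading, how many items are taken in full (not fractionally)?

4

Ratios (sorted): D 18.92, A 9.48, E 6.64, G 4.93, C 4.50, B 3.41, F 1.17
take D (13 @ 246); take A (21 @ 199); take E (36 @ 239); take G (15 @ 74); take 6/18 of C → 27.00. Capacity used 91/91.
4 item(s) taken whole; one partial (take 6/18 of C).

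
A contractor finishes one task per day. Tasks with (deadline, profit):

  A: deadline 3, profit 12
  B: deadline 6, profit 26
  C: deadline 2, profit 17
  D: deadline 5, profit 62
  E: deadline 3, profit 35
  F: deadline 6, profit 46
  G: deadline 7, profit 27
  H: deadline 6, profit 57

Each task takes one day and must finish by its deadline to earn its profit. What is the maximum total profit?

Take jobs in profit order; each goes to the latest open slot no later than its deadline.
By profit: D(d5,62), H(d6,57), F(d6,46), E(d3,35), G(d7,27), B(d6,26), C(d2,17), A(d3,12)
D→slot 5; H→slot 6; F→slot 4; E→slot 3; G→slot 7; B→slot 2; C→slot 1; A skipped.
Profit = 17 + 26 + 35 + 46 + 62 + 57 + 27 = 270

270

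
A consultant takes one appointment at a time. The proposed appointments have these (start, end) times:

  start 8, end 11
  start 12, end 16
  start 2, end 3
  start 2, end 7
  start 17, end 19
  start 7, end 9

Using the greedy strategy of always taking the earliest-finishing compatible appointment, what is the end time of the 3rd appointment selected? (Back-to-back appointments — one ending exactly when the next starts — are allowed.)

Order by finish time; keep every interval that doesn't clash with the previous kept one.
By end time: (2,3), (2,7), (7,9), (8,11), (12,16), (17,19).
Pick (2,3); next start ≥ 3 → (7,9); next start ≥ 9 → (12,16); next start ≥ 16 → (17,19).
Selected: (2,3) (7,9) (12,16) (17,19)

16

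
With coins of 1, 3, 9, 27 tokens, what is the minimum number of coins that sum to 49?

49 = 1×27 + 2×9 + 1×3 + 1×1
Total coins = 1 + 2 + 1 + 1 = 5

5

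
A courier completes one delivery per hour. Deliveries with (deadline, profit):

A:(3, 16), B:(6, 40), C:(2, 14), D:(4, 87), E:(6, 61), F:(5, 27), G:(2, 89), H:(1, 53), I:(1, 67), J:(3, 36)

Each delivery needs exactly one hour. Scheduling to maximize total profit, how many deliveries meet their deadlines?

By profit: G(d2,89), D(d4,87), I(d1,67), E(d6,61), H(d1,53), B(d6,40), J(d3,36), F(d5,27), A(d3,16), C(d2,14)
G→slot 2; D→slot 4; I→slot 1; E→slot 6; H skipped; B→slot 5; J→slot 3; F skipped; A skipped; C skipped.
6 of 10 scheduled.

6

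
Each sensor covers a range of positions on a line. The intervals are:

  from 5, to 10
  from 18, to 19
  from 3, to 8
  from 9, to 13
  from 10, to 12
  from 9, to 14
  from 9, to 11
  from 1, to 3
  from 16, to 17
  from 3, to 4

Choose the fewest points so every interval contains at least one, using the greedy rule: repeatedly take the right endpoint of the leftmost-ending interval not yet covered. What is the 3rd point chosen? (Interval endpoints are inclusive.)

17

Process intervals by earliest right end; each time one isn't hit yet, stab at its right endpoint.
Sorted: [1,3] [3,4] [3,8] [5,10] [9,11] [10,12] [9,13] [9,14] [16,17] [18,19]
{[1,3],[3,4],[3,8]} hit by 3; {[5,10],[9,11],[10,12],[9,13],[9,14]} hit by 10; {[16,17]} hit by 17; {[18,19]} hit by 19.
Points: 3, 10, 17, 19 (4 total).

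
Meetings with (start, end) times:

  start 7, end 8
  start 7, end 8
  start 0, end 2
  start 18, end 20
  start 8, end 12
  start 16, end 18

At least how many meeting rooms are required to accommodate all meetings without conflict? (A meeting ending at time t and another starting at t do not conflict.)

2

Count concurrent intervals with a sweep; the peak is the room count.
starts: [0, 7, 7, 8, 16, 18]
ends:   [2, 8, 8, 12, 18, 20]
s0→1 e2→0 s7→1 s7→2  — peak 2.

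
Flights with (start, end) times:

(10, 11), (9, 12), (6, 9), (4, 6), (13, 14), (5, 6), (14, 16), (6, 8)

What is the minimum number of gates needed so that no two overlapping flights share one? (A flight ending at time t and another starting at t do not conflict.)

starts: [4, 5, 6, 6, 9, 10, 13, 14]
ends:   [6, 6, 8, 9, 11, 12, 14, 16]
s4→1 s5→2  — peak 2.

2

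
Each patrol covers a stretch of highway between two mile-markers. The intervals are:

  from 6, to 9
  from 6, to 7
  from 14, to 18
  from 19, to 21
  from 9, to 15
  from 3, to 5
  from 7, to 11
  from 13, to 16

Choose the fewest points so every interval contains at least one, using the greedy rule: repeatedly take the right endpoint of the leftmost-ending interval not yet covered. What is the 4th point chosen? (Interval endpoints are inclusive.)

21

Process intervals by earliest right end; each time one isn't hit yet, stab at its right endpoint.
Sorted: [3,5] [6,7] [6,9] [7,11] [9,15] [13,16] [14,18] [19,21]
{[3,5]} hit by 5; {[6,7],[6,9],[7,11]} hit by 7; {[9,15],[13,16],[14,18]} hit by 15; {[19,21]} hit by 21.
Points: 5, 7, 15, 21 (4 total).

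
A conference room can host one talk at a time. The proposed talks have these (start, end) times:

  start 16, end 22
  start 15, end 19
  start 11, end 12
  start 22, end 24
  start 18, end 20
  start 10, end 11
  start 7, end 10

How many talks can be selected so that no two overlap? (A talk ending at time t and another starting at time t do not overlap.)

5

Sort by end time and greedily take each interval whose start is ≥ the last chosen end.
By end time: (7,10), (10,11), (11,12), (15,19), (18,20), (16,22), (22,24).
Pick (7,10); next start ≥ 10 → (10,11); next start ≥ 11 → (11,12); next start ≥ 12 → (15,19); next start ≥ 19 → (22,24).
Selected 5 talks.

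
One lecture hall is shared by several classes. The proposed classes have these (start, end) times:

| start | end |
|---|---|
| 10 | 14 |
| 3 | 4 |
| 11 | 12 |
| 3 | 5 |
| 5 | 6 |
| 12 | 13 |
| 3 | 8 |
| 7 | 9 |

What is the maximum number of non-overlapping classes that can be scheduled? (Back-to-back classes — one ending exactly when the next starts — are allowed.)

Sorted by end: (3,4)  (3,5)  (5,6)  (3,8)  (7,9)  (11,12)  (12,13)  (10,14)
take (3,4); skip (3,5); take (5,6); take (7,9); take (11,12); take (12,13).
Selected 5 classes.

5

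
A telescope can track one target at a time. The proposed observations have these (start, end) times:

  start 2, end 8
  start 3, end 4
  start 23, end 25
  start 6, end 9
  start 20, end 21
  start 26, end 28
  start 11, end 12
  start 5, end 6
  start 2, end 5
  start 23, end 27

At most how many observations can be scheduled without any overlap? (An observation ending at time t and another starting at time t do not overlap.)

7

Sort by end time and greedily take each interval whose start is ≥ the last chosen end.
By end time: (3,4), (2,5), (5,6), (2,8), (6,9), (11,12), (20,21), (23,25), (23,27), (26,28).
Pick (3,4); next start ≥ 4 → (5,6); next start ≥ 6 → (6,9); next start ≥ 9 → (11,12); next start ≥ 12 → (20,21); next start ≥ 21 → (23,25); next start ≥ 25 → (26,28).
Selected 7 observations.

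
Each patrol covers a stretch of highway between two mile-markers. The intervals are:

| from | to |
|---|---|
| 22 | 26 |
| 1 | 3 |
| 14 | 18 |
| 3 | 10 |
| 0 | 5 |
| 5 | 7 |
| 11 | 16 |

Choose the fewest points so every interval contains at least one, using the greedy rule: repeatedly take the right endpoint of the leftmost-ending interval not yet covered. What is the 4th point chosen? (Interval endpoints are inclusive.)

26

By right end: [1,3]  [0,5]  [5,7]  [3,10]  [11,16]  [14,18]  [22,26]
[1,3] uncovered → point at 3; [5,7] uncovered → point at 7; [11,16] uncovered → point at 16; [22,26] uncovered → point at 26.
Points: 3, 7, 16, 26 (4 total).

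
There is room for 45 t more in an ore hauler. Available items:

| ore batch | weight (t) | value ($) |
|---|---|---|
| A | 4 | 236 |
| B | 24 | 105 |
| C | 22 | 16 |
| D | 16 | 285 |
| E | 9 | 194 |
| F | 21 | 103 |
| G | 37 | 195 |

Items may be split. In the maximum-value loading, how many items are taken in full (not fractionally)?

Greedy by value/weight ratio, highest first.
Order: A (236/4=59.00) > E (194/9=21.56) > D (285/16=17.81) > G (195/37=5.27) > F (103/21=4.90) > B (105/24=4.38) > C (16/22=0.73)
Fill: take A (4 @ 236) → take E (9 @ 194) → take D (16 @ 285) → take 16/37 of G → 84.32; 45/45 used.
3 item(s) taken whole; one partial (take 16/37 of G).

3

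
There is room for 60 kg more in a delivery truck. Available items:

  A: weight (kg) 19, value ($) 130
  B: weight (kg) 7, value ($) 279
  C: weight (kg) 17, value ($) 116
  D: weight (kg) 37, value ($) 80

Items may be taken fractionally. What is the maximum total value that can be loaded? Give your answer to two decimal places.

561.76

Greedy by value/weight ratio, highest first.
Ratios (sorted): B 39.86, A 6.84, C 6.82, D 2.16
take B (7 @ 279); take A (19 @ 130); take C (17 @ 116); take 17/37 of D → 36.76. Capacity used 60/60.
Total value = 561.76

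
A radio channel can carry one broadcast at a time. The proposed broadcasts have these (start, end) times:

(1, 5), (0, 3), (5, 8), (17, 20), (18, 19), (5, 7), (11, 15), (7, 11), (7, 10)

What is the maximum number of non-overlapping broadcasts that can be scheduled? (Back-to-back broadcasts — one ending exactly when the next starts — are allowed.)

Sorted by end: (0,3)  (1,5)  (5,7)  (5,8)  (7,10)  (7,11)  (11,15)  (18,19)  (17,20)
take (0,3); take (5,7); take (7,10); skip (7,11); take (11,15); take (18,19).
Selected 5 broadcasts.

5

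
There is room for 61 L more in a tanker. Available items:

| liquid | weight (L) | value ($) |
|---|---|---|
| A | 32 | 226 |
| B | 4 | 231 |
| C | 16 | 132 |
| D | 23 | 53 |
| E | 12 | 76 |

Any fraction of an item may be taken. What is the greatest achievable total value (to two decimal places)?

646.00

Greedy by value/weight ratio, highest first.
Order: B (231/4=57.75) > C (132/16=8.25) > A (226/32=7.06) > E (76/12=6.33) > D (53/23=2.30)
Fill: take B (4 @ 231) → take C (16 @ 132) → take A (32 @ 226) → take 9/12 of E → 57.00; 61/61 used.
Total value = 646.00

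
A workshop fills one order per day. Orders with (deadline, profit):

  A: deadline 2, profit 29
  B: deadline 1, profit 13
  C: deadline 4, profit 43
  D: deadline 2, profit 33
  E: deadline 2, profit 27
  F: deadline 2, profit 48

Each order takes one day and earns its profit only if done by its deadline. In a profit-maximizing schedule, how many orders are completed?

3

Sort by profit descending; place each in the latest free slot ≤ its deadline.
Profit order: F=48 C=43 D=33 A=29 E=27 B=13
Assign: F→slot 2, C→slot 4, D→slot 1, A skipped, E skipped, B skipped.
Slots: [1:D] [2:F] [4:C]
3 of 6 scheduled.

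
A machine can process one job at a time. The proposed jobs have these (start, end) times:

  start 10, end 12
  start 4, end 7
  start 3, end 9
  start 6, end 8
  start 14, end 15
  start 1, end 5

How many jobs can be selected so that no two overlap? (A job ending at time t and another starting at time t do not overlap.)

By end time: (1,5), (4,7), (6,8), (3,9), (10,12), (14,15).
Pick (1,5); next start ≥ 5 → (6,8); next start ≥ 8 → (10,12); next start ≥ 12 → (14,15).
Selected 4 jobs.

4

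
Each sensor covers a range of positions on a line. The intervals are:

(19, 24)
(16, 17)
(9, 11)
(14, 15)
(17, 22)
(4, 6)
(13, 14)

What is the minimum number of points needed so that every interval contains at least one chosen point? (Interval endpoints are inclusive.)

5

Sort by right endpoint; whenever an interval is uncovered, place a point at its right end.
By right end: [4,6]  [9,11]  [13,14]  [14,15]  [16,17]  [17,22]  [19,24]
[4,6] uncovered → point at 6; [9,11] uncovered → point at 11; [13,14] uncovered → point at 14; [16,17] uncovered → point at 17; [19,24] uncovered → point at 24.
Points: 6, 11, 14, 17, 24 (5 total).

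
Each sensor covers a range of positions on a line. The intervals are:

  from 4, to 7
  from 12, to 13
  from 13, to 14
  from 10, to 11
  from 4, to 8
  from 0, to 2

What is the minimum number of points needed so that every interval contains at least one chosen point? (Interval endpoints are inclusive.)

Sort by right endpoint; whenever an interval is uncovered, place a point at its right end.
Sorted: [0,2] [4,7] [4,8] [10,11] [12,13] [13,14]
{[0,2]} hit by 2; {[4,7],[4,8]} hit by 7; {[10,11]} hit by 11; {[12,13],[13,14]} hit by 13.
Points: 2, 7, 11, 13 (4 total).

4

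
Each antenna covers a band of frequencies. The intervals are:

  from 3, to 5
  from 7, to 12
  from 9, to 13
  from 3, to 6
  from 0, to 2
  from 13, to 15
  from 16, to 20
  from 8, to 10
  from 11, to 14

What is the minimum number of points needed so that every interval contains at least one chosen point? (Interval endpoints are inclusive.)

5

Sort by right endpoint; whenever an interval is uncovered, place a point at its right end.
Sorted: [0,2] [3,5] [3,6] [8,10] [7,12] [9,13] [11,14] [13,15] [16,20]
{[0,2]} hit by 2; {[3,5],[3,6]} hit by 5; {[8,10],[7,12],[9,13]} hit by 10; {[11,14],[13,15]} hit by 14; {[16,20]} hit by 20.
Points: 2, 5, 10, 14, 20 (5 total).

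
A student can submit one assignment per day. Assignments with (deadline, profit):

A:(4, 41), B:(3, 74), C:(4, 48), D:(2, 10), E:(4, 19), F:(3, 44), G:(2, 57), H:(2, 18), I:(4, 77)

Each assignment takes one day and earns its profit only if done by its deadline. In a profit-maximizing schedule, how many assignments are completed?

4

By profit: I(d4,77), B(d3,74), G(d2,57), C(d4,48), F(d3,44), A(d4,41), E(d4,19), H(d2,18), D(d2,10)
I→slot 4; B→slot 3; G→slot 2; C→slot 1; F skipped; A skipped; E skipped; H skipped; D skipped.
4 of 9 scheduled.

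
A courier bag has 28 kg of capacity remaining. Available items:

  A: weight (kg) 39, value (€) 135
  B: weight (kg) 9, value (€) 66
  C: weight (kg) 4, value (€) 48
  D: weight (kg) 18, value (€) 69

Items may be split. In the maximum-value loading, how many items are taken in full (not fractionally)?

Sort by value per unit weight and fill in that order.
Order: C (48/4=12.00) > B (66/9=7.33) > D (69/18=3.83) > A (135/39=3.46)
Fill: take C (4 @ 48) → take B (9 @ 66) → take 15/18 of D → 57.50; 28/28 used.
2 item(s) taken whole; one partial (take 15/18 of D).

2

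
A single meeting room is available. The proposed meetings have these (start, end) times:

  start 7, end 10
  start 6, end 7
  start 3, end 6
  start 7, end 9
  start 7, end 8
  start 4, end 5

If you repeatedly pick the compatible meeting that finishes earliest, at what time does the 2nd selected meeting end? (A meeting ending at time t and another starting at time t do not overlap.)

Sorted by end: (4,5)  (3,6)  (6,7)  (7,8)  (7,9)  (7,10)
take (4,5); skip (3,6); take (6,7); take (7,8); skip (7,9); skip (7,10).
Selected: (4,5) (6,7) (7,8)

7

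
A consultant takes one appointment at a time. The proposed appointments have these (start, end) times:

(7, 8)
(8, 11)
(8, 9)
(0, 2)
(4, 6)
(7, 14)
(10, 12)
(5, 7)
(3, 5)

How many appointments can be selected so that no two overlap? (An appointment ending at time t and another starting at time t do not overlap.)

Greedy by earliest finish: after sorting by end time, pick each interval compatible with the last pick.
By end time: (0,2), (3,5), (4,6), (5,7), (7,8), (8,9), (8,11), (10,12), (7,14).
Pick (0,2); next start ≥ 2 → (3,5); next start ≥ 5 → (5,7); next start ≥ 7 → (7,8); next start ≥ 8 → (8,9); next start ≥ 9 → (10,12).
Selected 6 appointments.

6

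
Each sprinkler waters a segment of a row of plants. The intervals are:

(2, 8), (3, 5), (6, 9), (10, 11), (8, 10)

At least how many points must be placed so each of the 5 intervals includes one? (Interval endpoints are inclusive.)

Sort by right endpoint; whenever an interval is uncovered, place a point at its right end.
By right end: [3,5]  [2,8]  [6,9]  [8,10]  [10,11]
[3,5] uncovered → point at 5; [6,9] uncovered → point at 9; [10,11] uncovered → point at 11.
Points: 5, 9, 11 (3 total).

3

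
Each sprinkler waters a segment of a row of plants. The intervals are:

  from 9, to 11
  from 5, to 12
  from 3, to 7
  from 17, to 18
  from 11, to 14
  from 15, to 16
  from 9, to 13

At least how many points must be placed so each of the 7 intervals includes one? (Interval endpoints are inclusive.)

4

Process intervals by earliest right end; each time one isn't hit yet, stab at its right endpoint.
Sorted: [3,7] [9,11] [5,12] [9,13] [11,14] [15,16] [17,18]
{[3,7]} hit by 7; {[9,11],[5,12],[9,13],[11,14]} hit by 11; {[15,16]} hit by 16; {[17,18]} hit by 18.
Points: 7, 11, 16, 18 (4 total).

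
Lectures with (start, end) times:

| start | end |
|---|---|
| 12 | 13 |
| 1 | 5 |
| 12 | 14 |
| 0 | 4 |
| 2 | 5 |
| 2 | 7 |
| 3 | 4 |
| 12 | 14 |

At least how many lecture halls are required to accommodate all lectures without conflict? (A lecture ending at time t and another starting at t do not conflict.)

The answer is the maximum number of intervals overlapping at any instant.
starts: [0, 1, 2, 2, 3, 12, 12, 12]
ends:   [4, 4, 5, 5, 7, 13, 14, 14]
s0→1 s1→2 s2→3 s2→4 s3→5  — peak 5.

5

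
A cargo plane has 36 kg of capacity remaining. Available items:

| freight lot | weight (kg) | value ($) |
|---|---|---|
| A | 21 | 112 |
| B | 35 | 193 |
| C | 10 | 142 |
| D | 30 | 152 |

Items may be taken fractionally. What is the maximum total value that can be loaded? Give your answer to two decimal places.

Ratios (sorted): C 14.20, B 5.51, A 5.33, D 5.07
take C (10 @ 142); take 26/35 of B → 143.37. Capacity used 36/36.
Total value = 285.37

285.37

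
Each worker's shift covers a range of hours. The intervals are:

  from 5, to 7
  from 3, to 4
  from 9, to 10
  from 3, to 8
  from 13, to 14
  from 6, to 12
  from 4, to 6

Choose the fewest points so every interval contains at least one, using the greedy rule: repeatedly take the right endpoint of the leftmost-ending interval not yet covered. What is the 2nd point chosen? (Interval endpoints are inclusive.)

7

Sort by right endpoint; whenever an interval is uncovered, place a point at its right end.
Sorted: [3,4] [4,6] [5,7] [3,8] [9,10] [6,12] [13,14]
{[3,4],[4,6]} hit by 4; {[5,7],[3,8]} hit by 7; {[9,10],[6,12]} hit by 10; {[13,14]} hit by 14.
Points: 4, 7, 10, 14 (4 total).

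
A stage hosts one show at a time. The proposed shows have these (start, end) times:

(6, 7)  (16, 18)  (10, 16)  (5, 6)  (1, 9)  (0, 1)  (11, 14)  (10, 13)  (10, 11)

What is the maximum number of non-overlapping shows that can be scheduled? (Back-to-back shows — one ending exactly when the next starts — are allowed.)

Greedy by earliest finish: after sorting by end time, pick each interval compatible with the last pick.
By end time: (0,1), (5,6), (6,7), (1,9), (10,11), (10,13), (11,14), (10,16), (16,18).
Pick (0,1); next start ≥ 1 → (5,6); next start ≥ 6 → (6,7); next start ≥ 7 → (10,11); next start ≥ 11 → (11,14); next start ≥ 14 → (16,18).
Selected 6 shows.

6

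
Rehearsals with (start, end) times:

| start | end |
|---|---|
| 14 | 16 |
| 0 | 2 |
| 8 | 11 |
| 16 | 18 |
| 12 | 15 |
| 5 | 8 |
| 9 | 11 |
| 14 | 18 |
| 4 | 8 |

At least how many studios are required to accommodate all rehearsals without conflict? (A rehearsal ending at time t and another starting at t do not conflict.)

starts: [0, 4, 5, 8, 9, 12, 14, 14, 16]
ends:   [2, 8, 8, 11, 11, 15, 16, 18, 18]
s0→1 e2→0 s4→1 s5→2 e8→1 e8→0 s8→1 s9→2 e11→1 e11→0 s12→1 s14→2 s14→3  — peak 3.

3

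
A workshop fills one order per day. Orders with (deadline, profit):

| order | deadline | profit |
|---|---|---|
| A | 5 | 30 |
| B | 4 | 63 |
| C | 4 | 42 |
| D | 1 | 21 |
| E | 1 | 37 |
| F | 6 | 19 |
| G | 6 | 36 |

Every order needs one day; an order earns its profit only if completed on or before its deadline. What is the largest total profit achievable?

227

Profit order: B=63 C=42 E=37 G=36 A=30 D=21 F=19
Assign: B→slot 4, C→slot 3, E→slot 1, G→slot 6, A→slot 5, D skipped, F→slot 2.
Slots: [1:E] [2:F] [3:C] [4:B] [5:A] [6:G]
Profit = 37 + 19 + 42 + 63 + 30 + 36 = 227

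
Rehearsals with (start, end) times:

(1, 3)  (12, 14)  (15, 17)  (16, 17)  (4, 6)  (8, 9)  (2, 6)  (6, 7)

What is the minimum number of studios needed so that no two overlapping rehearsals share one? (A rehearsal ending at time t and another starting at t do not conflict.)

Events (time:±→running): 1:+→1 2:+→2 … peak 2.

2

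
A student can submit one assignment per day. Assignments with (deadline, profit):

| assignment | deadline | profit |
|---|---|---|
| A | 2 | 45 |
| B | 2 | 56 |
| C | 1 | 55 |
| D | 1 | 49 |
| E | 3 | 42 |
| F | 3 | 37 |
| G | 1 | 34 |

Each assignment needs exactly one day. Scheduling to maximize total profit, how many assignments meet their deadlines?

3

Sort by profit descending; place each in the latest free slot ≤ its deadline.
Profit order: B=56 C=55 D=49 A=45 E=42 F=37 G=34
Assign: B→slot 2, C→slot 1, D skipped, A skipped, E→slot 3, F skipped, G skipped.
Slots: [1:C] [2:B] [3:E]
3 of 7 scheduled.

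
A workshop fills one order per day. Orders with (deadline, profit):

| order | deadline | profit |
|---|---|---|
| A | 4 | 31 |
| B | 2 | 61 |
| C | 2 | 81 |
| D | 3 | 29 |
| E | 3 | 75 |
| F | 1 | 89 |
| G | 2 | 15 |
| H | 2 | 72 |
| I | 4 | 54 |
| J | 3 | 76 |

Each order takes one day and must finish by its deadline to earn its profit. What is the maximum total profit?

300

Sort by profit descending; place each in the latest free slot ≤ its deadline.
Profit order: F=89 C=81 J=76 E=75 H=72 B=61 I=54 A=31 D=29 G=15
Assign: F→slot 1, C→slot 2, J→slot 3, E skipped, H skipped, B skipped, I→slot 4, A skipped, D skipped, G skipped.
Slots: [1:F] [2:C] [3:J] [4:I]
Profit = 89 + 81 + 76 + 54 = 300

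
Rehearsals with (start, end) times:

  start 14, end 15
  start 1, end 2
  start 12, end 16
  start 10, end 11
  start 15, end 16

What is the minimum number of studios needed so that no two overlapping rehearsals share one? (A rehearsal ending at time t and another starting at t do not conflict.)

The answer is the maximum number of intervals overlapping at any instant.
Events (time:±→running): 1:+→1 2:-→0 10:+→1 11:-→0 12:+→1 14:+→2 … peak 2.

2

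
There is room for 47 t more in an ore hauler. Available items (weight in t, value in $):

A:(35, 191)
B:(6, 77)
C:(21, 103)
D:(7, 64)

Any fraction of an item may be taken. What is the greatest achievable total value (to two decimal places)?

326.54

Order: B (77/6=12.83) > D (64/7=9.14) > A (191/35=5.46) > C (103/21=4.90)
Fill: take B (6 @ 77) → take D (7 @ 64) → take 34/35 of A → 185.54; 47/47 used.
Total value = 326.54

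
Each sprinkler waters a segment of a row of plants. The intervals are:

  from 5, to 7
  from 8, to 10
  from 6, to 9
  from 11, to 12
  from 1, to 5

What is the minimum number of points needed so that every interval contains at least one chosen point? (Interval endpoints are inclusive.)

Sort by right endpoint; whenever an interval is uncovered, place a point at its right end.
Sorted: [1,5] [5,7] [6,9] [8,10] [11,12]
{[1,5],[5,7]} hit by 5; {[6,9],[8,10]} hit by 9; {[11,12]} hit by 12.
Points: 5, 9, 12 (3 total).

3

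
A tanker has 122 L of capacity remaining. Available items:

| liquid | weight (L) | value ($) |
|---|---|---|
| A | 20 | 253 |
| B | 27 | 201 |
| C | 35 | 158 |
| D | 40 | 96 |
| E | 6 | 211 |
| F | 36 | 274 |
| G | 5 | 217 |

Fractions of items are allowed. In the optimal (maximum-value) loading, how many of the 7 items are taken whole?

Order: G (217/5=43.40) > E (211/6=35.17) > A (253/20=12.65) > F (274/36=7.61) > B (201/27=7.44) > C (158/35=4.51) > D (96/40=2.40)
Fill: take G (5 @ 217) → take E (6 @ 211) → take A (20 @ 253) → take F (36 @ 274) → take B (27 @ 201) → take 28/35 of C → 126.40; 122/122 used.
5 item(s) taken whole; one partial (take 28/35 of C).

5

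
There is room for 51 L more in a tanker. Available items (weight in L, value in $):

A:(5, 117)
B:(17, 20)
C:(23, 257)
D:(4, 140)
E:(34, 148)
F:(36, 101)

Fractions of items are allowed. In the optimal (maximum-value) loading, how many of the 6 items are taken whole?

3

Greedy by value/weight ratio, highest first.
Ratios (sorted): D 35.00, A 23.40, C 11.17, E 4.35, F 2.81, B 1.18
take D (4 @ 140); take A (5 @ 117); take C (23 @ 257); take 19/34 of E → 82.71. Capacity used 51/51.
3 item(s) taken whole; one partial (take 19/34 of E).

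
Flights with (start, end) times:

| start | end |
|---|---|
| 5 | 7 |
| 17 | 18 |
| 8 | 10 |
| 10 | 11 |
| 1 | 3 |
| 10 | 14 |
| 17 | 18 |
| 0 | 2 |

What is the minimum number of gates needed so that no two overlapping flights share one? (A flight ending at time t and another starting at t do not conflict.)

The answer is the maximum number of intervals overlapping at any instant.
starts: [0, 1, 5, 8, 10, 10, 17, 17]
ends:   [2, 3, 7, 10, 11, 14, 18, 18]
s0→1 s1→2  — peak 2.

2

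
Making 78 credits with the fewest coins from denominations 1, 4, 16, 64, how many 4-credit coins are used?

3

78 − 1×64→14 − 3×4→2 − 2×1→0
Count of 4: 3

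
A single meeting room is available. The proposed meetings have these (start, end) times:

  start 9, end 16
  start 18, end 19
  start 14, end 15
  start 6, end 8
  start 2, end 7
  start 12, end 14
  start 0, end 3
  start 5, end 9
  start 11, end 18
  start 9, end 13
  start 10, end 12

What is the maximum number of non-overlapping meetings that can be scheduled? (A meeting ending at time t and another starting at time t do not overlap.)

Sort by end time and greedily take each interval whose start is ≥ the last chosen end.
By end time: (0,3), (2,7), (6,8), (5,9), (10,12), (9,13), (12,14), (14,15), (9,16), (11,18), (18,19).
Pick (0,3); next start ≥ 3 → (6,8); next start ≥ 8 → (10,12); next start ≥ 12 → (12,14); next start ≥ 14 → (14,15); next start ≥ 15 → (18,19).
Selected 6 meetings.

6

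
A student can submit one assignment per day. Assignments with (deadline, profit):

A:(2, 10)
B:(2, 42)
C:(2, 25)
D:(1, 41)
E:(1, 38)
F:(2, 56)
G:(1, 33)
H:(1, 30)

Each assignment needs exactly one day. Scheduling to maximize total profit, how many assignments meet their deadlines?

Profit order: F=56 B=42 D=41 E=38 G=33 H=30 C=25 A=10
Assign: F→slot 2, B→slot 1, D skipped, E skipped, G skipped, H skipped, C skipped, A skipped.
Slots: [1:B] [2:F]
2 of 8 scheduled.

2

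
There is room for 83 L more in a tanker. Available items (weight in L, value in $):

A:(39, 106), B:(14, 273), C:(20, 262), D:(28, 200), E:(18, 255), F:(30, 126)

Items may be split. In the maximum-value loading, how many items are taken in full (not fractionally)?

Order: B (273/14=19.50) > E (255/18=14.17) > C (262/20=13.10) > D (200/28=7.14) > F (126/30=4.20) > A (106/39=2.72)
Fill: take B (14 @ 273) → take E (18 @ 255) → take C (20 @ 262) → take D (28 @ 200) → take 3/30 of F → 12.60; 83/83 used.
4 item(s) taken whole; one partial (take 3/30 of F).

4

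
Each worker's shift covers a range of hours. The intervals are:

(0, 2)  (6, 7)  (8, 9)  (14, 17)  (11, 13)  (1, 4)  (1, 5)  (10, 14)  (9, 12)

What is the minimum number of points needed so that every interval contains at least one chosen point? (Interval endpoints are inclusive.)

5

Sorted: [0,2] [1,4] [1,5] [6,7] [8,9] [9,12] [11,13] [10,14] [14,17]
{[0,2],[1,4],[1,5]} hit by 2; {[6,7]} hit by 7; {[8,9],[9,12]} hit by 9; {[11,13],[10,14]} hit by 13; {[14,17]} hit by 17.
Points: 2, 7, 9, 13, 17 (5 total).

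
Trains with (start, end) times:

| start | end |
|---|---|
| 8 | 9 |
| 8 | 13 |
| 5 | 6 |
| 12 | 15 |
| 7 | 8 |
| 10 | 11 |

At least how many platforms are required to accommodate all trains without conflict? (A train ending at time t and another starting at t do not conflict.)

starts: [5, 7, 8, 8, 10, 12]
ends:   [6, 8, 9, 11, 13, 15]
s5→1 e6→0 s7→1 e8→0 s8→1 s8→2  — peak 2.

2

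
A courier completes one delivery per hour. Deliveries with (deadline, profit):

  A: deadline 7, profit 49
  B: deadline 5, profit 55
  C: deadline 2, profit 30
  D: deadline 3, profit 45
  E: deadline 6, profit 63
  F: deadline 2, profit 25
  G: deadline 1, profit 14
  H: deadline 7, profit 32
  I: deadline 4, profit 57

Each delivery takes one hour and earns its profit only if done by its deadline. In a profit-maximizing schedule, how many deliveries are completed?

7

By profit: E(d6,63), I(d4,57), B(d5,55), A(d7,49), D(d3,45), H(d7,32), C(d2,30), F(d2,25), G(d1,14)
E→slot 6; I→slot 4; B→slot 5; A→slot 7; D→slot 3; H→slot 2; C→slot 1; F skipped; G skipped.
7 of 9 scheduled.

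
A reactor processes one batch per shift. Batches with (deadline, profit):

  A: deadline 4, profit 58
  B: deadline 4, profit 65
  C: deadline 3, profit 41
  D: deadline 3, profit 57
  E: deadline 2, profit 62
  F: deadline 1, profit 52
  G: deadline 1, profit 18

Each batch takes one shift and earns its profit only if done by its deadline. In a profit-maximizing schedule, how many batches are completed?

4

Sort by profit descending; place each in the latest free slot ≤ its deadline.
By profit: B(d4,65), E(d2,62), A(d4,58), D(d3,57), F(d1,52), C(d3,41), G(d1,18)
B→slot 4; E→slot 2; A→slot 3; D→slot 1; F skipped; C skipped; G skipped.
4 of 7 scheduled.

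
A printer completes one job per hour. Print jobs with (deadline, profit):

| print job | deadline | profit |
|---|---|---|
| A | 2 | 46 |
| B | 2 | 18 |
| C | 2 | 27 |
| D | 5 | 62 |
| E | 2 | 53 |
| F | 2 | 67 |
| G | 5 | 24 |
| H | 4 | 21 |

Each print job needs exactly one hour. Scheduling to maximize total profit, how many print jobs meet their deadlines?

5

Profit order: F=67 D=62 E=53 A=46 C=27 G=24 H=21 B=18
Assign: F→slot 2, D→slot 5, E→slot 1, A skipped, C skipped, G→slot 4, H→slot 3, B skipped.
Slots: [1:E] [2:F] [3:H] [4:G] [5:D]
5 of 8 scheduled.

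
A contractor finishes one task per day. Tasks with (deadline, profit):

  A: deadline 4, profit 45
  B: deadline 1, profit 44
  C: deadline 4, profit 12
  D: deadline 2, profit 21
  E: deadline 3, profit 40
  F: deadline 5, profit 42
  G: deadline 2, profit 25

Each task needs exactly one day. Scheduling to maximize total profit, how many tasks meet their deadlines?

Take jobs in profit order; each goes to the latest open slot no later than its deadline.
Profit order: A=45 B=44 F=42 E=40 G=25 D=21 C=12
Assign: A→slot 4, B→slot 1, F→slot 5, E→slot 3, G→slot 2, D skipped, C skipped.
Slots: [1:B] [2:G] [3:E] [4:A] [5:F]
5 of 7 scheduled.

5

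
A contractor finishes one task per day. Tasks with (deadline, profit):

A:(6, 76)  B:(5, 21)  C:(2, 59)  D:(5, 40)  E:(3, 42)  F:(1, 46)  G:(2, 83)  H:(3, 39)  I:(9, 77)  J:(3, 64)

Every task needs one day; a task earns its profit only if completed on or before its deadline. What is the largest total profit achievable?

Take jobs in profit order; each goes to the latest open slot no later than its deadline.
By profit: G(d2,83), I(d9,77), A(d6,76), J(d3,64), C(d2,59), F(d1,46), E(d3,42), D(d5,40), H(d3,39), B(d5,21)
G→slot 2; I→slot 9; A→slot 6; J→slot 3; C→slot 1; F skipped; E skipped; D→slot 5; H skipped; B→slot 4.
Profit = 59 + 83 + 64 + 21 + 40 + 76 + 77 = 420

420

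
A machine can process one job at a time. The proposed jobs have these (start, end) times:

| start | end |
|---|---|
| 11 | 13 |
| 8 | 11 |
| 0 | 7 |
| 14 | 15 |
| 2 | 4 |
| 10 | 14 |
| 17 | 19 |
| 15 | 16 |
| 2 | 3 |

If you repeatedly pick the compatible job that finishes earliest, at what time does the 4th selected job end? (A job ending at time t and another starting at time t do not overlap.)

15

Order by finish time; keep every interval that doesn't clash with the previous kept one.
By end time: (2,3), (2,4), (0,7), (8,11), (11,13), (10,14), (14,15), (15,16), (17,19).
Pick (2,3); next start ≥ 3 → (8,11); next start ≥ 11 → (11,13); next start ≥ 13 → (14,15); next start ≥ 15 → (15,16); next start ≥ 16 → (17,19).
Selected: (2,3) (8,11) (11,13) (14,15) (15,16) (17,19)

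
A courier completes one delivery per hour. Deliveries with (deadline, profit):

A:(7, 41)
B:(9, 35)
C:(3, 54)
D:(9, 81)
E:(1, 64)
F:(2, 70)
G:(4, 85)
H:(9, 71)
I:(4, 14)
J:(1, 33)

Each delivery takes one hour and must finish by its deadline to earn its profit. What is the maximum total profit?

Sort by profit descending; place each in the latest free slot ≤ its deadline.
Profit order: G=85 D=81 H=71 F=70 E=64 C=54 A=41 B=35 J=33 I=14
Assign: G→slot 4, D→slot 9, H→slot 8, F→slot 2, E→slot 1, C→slot 3, A→slot 7, B→slot 6, J skipped, I skipped.
Slots: [1:E] [2:F] [3:C] [4:G] [6:B] [7:A] [8:H] [9:D]
Profit = 64 + 70 + 54 + 85 + 35 + 41 + 71 + 81 = 501

501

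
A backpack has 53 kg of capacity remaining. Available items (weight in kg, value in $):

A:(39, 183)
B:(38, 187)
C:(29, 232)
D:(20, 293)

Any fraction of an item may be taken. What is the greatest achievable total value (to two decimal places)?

Greedy by value/weight ratio, highest first.
Order: D (293/20=14.65) > C (232/29=8.00) > B (187/38=4.92) > A (183/39=4.69)
Fill: take D (20 @ 293) → take C (29 @ 232) → take 4/38 of B → 19.68; 53/53 used.
Total value = 544.68

544.68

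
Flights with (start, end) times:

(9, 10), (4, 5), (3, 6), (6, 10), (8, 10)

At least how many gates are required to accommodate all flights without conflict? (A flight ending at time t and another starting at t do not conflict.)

starts: [3, 4, 6, 8, 9]
ends:   [5, 6, 10, 10, 10]
s3→1 s4→2 e5→1 e6→0 s6→1 s8→2 s9→3  — peak 3.

3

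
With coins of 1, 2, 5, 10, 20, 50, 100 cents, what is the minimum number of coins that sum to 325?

Greedy: take as many of the largest coin as possible, then repeat with the remainder.
325 = 3×100 + 1×20 + 1×5
Total coins = 3 + 1 + 1 = 5

5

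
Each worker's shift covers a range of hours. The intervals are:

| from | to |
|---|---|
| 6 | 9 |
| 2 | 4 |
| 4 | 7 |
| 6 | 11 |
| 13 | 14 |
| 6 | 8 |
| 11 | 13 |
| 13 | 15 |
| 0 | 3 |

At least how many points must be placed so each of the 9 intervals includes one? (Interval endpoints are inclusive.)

3

Process intervals by earliest right end; each time one isn't hit yet, stab at its right endpoint.
Sorted: [0,3] [2,4] [4,7] [6,8] [6,9] [6,11] [11,13] [13,14] [13,15]
{[0,3],[2,4]} hit by 3; {[4,7],[6,8],[6,9],[6,11]} hit by 7; {[11,13],[13,14],[13,15]} hit by 13.
Points: 3, 7, 13 (3 total).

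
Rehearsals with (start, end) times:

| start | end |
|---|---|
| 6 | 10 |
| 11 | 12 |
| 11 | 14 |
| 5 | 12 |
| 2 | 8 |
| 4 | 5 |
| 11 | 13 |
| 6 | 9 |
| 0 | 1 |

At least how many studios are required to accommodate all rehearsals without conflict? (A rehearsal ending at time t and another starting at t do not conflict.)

4

Count concurrent intervals with a sweep; the peak is the room count.
Events (time:±→running): 0:+→1 1:-→0 2:+→1 4:+→2 5:-→1 5:+→2 6:+→3 6:+→4 … peak 4.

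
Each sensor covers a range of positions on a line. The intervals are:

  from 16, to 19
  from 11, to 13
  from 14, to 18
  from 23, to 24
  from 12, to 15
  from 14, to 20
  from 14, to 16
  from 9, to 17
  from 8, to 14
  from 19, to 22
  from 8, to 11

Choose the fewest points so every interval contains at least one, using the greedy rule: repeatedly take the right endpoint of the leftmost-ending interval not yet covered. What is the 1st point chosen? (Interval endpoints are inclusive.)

11

Sort by right endpoint; whenever an interval is uncovered, place a point at its right end.
By right end: [8,11]  [11,13]  [8,14]  [12,15]  [14,16]  [9,17]  [14,18]  [16,19]  [14,20]  [19,22]  [23,24]
[8,11] uncovered → point at 11; [12,15] uncovered → point at 15; [16,19] uncovered → point at 19; [23,24] uncovered → point at 24.
Points: 11, 15, 19, 24 (4 total).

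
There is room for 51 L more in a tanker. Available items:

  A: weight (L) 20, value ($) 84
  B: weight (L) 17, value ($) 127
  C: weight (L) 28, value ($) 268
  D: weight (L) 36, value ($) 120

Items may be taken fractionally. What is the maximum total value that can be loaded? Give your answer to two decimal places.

420.20

Ratios (sorted): C 9.57, B 7.47, A 4.20, D 3.33
take C (28 @ 268); take B (17 @ 127); take 6/20 of A → 25.20. Capacity used 51/51.
Total value = 420.20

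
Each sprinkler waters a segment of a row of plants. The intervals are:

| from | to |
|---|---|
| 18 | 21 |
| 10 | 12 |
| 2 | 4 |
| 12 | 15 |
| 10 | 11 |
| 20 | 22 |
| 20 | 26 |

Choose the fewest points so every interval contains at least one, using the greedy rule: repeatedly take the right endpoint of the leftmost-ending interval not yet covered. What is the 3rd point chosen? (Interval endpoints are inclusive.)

By right end: [2,4]  [10,11]  [10,12]  [12,15]  [18,21]  [20,22]  [20,26]
[2,4] uncovered → point at 4; [10,11] uncovered → point at 11; [12,15] uncovered → point at 15; [18,21] uncovered → point at 21.
Points: 4, 11, 15, 21 (4 total).

15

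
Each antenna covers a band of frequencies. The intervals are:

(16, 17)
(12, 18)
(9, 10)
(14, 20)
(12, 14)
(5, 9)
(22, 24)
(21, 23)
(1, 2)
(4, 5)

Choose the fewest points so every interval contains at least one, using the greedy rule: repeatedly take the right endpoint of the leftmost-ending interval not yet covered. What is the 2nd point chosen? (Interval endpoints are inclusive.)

5

By right end: [1,2]  [4,5]  [5,9]  [9,10]  [12,14]  [16,17]  [12,18]  [14,20]  [21,23]  [22,24]
[1,2] uncovered → point at 2; [4,5] uncovered → point at 5; [9,10] uncovered → point at 10; [12,14] uncovered → point at 14; [16,17] uncovered → point at 17; [21,23] uncovered → point at 23.
Points: 2, 5, 10, 14, 17, 23 (6 total).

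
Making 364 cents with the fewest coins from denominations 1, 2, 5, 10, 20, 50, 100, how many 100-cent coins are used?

364 = 3×100 + 1×50 + 1×10 + 2×2
Count of 100: 3

3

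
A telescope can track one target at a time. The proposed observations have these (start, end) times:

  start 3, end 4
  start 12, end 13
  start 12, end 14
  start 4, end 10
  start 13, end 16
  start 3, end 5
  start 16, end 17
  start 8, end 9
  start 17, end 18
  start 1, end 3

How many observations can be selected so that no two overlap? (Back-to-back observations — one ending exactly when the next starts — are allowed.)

Greedy by earliest finish: after sorting by end time, pick each interval compatible with the last pick.
Sorted by end: (1,3)  (3,4)  (3,5)  (8,9)  (4,10)  (12,13)  (12,14)  (13,16)  (16,17)  (17,18)
take (1,3); take (3,4); take (8,9); skip (4,10); take (12,13); take (13,16); take (16,17); take (17,18).
Selected 7 observations.

7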